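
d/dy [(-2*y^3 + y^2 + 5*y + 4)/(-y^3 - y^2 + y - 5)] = (3*y^4 + 6*y^3 + 48*y^2 - 2*y - 29)/(y^6 + 2*y^5 - y^4 + 8*y^3 + 11*y^2 - 10*y + 25)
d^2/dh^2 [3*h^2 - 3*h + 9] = 6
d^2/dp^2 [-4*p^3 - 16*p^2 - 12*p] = -24*p - 32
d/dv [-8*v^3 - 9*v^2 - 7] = 6*v*(-4*v - 3)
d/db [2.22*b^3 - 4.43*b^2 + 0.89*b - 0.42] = 6.66*b^2 - 8.86*b + 0.89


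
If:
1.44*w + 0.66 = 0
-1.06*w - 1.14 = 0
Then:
No Solution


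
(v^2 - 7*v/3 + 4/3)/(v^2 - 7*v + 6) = (v - 4/3)/(v - 6)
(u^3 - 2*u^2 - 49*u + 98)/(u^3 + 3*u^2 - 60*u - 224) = (u^2 - 9*u + 14)/(u^2 - 4*u - 32)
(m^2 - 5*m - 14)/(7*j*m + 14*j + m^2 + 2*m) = (m - 7)/(7*j + m)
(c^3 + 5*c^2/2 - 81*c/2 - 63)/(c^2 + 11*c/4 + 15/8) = 4*(c^2 + c - 42)/(4*c + 5)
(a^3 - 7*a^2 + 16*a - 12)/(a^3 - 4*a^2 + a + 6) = (a - 2)/(a + 1)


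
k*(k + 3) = k^2 + 3*k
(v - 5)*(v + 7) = v^2 + 2*v - 35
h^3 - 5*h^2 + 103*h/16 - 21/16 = (h - 3)*(h - 7/4)*(h - 1/4)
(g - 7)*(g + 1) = g^2 - 6*g - 7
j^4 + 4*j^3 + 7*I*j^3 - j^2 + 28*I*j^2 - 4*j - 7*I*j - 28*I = (j + 4)*(j + 7*I)*(-I*j + I)*(I*j + I)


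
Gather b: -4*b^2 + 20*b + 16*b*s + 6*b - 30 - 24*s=-4*b^2 + b*(16*s + 26) - 24*s - 30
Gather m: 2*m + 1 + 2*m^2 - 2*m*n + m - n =2*m^2 + m*(3 - 2*n) - n + 1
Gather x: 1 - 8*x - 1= -8*x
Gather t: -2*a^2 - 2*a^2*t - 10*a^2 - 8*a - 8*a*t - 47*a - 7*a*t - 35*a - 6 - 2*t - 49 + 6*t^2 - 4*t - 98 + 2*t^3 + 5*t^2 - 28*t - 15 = -12*a^2 - 90*a + 2*t^3 + 11*t^2 + t*(-2*a^2 - 15*a - 34) - 168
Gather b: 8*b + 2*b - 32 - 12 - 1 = 10*b - 45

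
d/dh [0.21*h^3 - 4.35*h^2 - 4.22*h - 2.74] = 0.63*h^2 - 8.7*h - 4.22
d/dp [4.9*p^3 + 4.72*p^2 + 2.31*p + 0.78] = 14.7*p^2 + 9.44*p + 2.31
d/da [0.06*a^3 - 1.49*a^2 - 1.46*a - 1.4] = 0.18*a^2 - 2.98*a - 1.46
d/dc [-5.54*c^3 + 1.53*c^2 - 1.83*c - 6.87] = -16.62*c^2 + 3.06*c - 1.83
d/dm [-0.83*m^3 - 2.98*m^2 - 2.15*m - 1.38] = -2.49*m^2 - 5.96*m - 2.15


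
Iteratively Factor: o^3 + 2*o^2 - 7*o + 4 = (o - 1)*(o^2 + 3*o - 4) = (o - 1)*(o + 4)*(o - 1)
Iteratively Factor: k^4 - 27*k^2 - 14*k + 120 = (k + 4)*(k^3 - 4*k^2 - 11*k + 30) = (k + 3)*(k + 4)*(k^2 - 7*k + 10) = (k - 5)*(k + 3)*(k + 4)*(k - 2)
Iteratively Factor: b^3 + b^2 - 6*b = (b + 3)*(b^2 - 2*b) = (b - 2)*(b + 3)*(b)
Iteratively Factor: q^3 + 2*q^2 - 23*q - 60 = (q + 3)*(q^2 - q - 20) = (q - 5)*(q + 3)*(q + 4)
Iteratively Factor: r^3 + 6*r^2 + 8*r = (r)*(r^2 + 6*r + 8) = r*(r + 2)*(r + 4)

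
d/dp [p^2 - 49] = 2*p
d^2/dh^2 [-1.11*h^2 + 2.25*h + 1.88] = -2.22000000000000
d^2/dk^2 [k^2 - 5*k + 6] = 2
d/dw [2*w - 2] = 2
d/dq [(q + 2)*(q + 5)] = 2*q + 7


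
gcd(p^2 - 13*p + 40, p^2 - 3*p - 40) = p - 8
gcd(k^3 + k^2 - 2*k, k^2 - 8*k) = k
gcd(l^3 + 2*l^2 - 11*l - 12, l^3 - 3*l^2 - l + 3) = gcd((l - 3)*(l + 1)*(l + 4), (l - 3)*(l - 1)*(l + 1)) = l^2 - 2*l - 3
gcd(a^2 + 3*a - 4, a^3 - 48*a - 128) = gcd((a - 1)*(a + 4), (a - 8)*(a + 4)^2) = a + 4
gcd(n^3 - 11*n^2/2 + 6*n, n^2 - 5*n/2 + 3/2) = n - 3/2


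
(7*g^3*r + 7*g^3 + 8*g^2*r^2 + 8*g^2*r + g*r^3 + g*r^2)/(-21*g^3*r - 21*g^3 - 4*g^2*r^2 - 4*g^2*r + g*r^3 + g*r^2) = (7*g^2 + 8*g*r + r^2)/(-21*g^2 - 4*g*r + r^2)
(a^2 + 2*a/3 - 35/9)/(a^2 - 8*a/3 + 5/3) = (a + 7/3)/(a - 1)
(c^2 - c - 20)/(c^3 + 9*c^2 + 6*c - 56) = (c - 5)/(c^2 + 5*c - 14)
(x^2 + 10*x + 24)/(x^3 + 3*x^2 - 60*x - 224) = (x + 6)/(x^2 - x - 56)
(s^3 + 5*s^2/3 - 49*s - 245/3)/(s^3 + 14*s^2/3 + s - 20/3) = (s^2 - 49)/(s^2 + 3*s - 4)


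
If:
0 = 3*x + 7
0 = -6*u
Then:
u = 0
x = -7/3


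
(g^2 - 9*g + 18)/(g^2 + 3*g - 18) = (g - 6)/(g + 6)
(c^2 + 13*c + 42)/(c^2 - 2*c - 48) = (c + 7)/(c - 8)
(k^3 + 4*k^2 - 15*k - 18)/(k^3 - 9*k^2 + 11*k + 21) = (k + 6)/(k - 7)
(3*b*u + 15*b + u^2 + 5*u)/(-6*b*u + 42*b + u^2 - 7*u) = (3*b*u + 15*b + u^2 + 5*u)/(-6*b*u + 42*b + u^2 - 7*u)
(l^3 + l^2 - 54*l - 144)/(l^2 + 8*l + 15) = (l^2 - 2*l - 48)/(l + 5)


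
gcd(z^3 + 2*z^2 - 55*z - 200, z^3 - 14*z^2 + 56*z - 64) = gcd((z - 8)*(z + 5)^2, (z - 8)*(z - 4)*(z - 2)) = z - 8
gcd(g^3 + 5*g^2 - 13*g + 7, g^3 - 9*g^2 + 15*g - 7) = g^2 - 2*g + 1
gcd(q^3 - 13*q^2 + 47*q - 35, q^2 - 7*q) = q - 7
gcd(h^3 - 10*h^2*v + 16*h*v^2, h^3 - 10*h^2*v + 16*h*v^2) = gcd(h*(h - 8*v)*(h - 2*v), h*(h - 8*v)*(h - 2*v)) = h^3 - 10*h^2*v + 16*h*v^2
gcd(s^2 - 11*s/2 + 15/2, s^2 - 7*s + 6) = 1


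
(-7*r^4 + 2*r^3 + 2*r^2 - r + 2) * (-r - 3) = 7*r^5 + 19*r^4 - 8*r^3 - 5*r^2 + r - 6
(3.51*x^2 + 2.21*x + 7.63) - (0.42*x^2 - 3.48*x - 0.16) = 3.09*x^2 + 5.69*x + 7.79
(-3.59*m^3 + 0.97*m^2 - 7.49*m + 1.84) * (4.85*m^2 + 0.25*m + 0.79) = -17.4115*m^5 + 3.807*m^4 - 38.9201*m^3 + 7.8178*m^2 - 5.4571*m + 1.4536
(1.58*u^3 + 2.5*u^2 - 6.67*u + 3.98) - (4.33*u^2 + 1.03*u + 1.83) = 1.58*u^3 - 1.83*u^2 - 7.7*u + 2.15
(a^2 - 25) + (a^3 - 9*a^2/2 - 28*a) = a^3 - 7*a^2/2 - 28*a - 25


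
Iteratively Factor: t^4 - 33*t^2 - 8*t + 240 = (t - 5)*(t^3 + 5*t^2 - 8*t - 48) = (t - 5)*(t - 3)*(t^2 + 8*t + 16) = (t - 5)*(t - 3)*(t + 4)*(t + 4)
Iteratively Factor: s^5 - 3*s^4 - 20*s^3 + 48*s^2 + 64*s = (s + 1)*(s^4 - 4*s^3 - 16*s^2 + 64*s) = s*(s + 1)*(s^3 - 4*s^2 - 16*s + 64) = s*(s - 4)*(s + 1)*(s^2 - 16) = s*(s - 4)*(s + 1)*(s + 4)*(s - 4)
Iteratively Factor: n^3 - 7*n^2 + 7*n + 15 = (n - 3)*(n^2 - 4*n - 5) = (n - 5)*(n - 3)*(n + 1)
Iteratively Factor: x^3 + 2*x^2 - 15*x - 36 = (x + 3)*(x^2 - x - 12) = (x + 3)^2*(x - 4)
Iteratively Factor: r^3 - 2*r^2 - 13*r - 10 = (r - 5)*(r^2 + 3*r + 2) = (r - 5)*(r + 2)*(r + 1)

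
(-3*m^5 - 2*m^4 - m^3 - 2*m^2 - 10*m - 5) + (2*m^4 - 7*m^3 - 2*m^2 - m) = -3*m^5 - 8*m^3 - 4*m^2 - 11*m - 5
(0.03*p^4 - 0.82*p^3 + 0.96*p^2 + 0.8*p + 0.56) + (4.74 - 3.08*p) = 0.03*p^4 - 0.82*p^3 + 0.96*p^2 - 2.28*p + 5.3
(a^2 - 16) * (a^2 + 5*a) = a^4 + 5*a^3 - 16*a^2 - 80*a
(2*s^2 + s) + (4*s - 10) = 2*s^2 + 5*s - 10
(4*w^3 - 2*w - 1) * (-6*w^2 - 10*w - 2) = -24*w^5 - 40*w^4 + 4*w^3 + 26*w^2 + 14*w + 2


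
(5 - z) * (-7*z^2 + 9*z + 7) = 7*z^3 - 44*z^2 + 38*z + 35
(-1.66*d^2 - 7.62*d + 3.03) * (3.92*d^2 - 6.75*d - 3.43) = -6.5072*d^4 - 18.6654*d^3 + 69.0064*d^2 + 5.6841*d - 10.3929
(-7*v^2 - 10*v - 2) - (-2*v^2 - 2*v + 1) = -5*v^2 - 8*v - 3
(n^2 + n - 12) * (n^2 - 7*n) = n^4 - 6*n^3 - 19*n^2 + 84*n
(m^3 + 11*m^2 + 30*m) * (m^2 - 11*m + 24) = m^5 - 67*m^3 - 66*m^2 + 720*m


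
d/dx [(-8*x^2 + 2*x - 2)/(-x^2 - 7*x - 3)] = 2*(29*x^2 + 22*x - 10)/(x^4 + 14*x^3 + 55*x^2 + 42*x + 9)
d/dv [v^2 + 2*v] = 2*v + 2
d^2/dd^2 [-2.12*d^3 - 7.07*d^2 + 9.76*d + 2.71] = -12.72*d - 14.14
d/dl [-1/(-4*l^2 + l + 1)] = (1 - 8*l)/(-4*l^2 + l + 1)^2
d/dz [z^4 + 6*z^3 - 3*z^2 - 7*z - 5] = 4*z^3 + 18*z^2 - 6*z - 7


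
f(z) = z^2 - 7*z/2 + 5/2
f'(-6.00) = -15.50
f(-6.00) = 59.50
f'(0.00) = -3.50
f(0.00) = 2.50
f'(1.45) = -0.60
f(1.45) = -0.47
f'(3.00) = 2.50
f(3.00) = 1.00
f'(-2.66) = -8.82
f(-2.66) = 18.89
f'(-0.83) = -5.16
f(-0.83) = 6.09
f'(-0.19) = -3.88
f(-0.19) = 3.20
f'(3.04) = 2.58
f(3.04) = 1.10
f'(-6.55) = -16.60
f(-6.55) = 68.33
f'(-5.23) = -13.96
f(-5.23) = 48.16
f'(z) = 2*z - 7/2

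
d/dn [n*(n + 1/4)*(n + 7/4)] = 3*n^2 + 4*n + 7/16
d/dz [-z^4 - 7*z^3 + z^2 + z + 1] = -4*z^3 - 21*z^2 + 2*z + 1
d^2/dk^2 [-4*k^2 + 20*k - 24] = -8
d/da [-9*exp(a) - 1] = -9*exp(a)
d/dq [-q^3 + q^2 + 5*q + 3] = -3*q^2 + 2*q + 5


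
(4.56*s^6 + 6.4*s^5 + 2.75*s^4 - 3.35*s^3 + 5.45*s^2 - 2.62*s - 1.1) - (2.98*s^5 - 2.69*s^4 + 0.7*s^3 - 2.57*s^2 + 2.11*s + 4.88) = 4.56*s^6 + 3.42*s^5 + 5.44*s^4 - 4.05*s^3 + 8.02*s^2 - 4.73*s - 5.98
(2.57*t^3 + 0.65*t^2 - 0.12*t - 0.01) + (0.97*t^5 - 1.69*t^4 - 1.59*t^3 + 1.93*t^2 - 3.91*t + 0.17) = 0.97*t^5 - 1.69*t^4 + 0.98*t^3 + 2.58*t^2 - 4.03*t + 0.16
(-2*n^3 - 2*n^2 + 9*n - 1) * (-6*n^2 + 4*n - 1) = 12*n^5 + 4*n^4 - 60*n^3 + 44*n^2 - 13*n + 1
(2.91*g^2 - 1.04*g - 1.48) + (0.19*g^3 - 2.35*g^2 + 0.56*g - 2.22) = 0.19*g^3 + 0.56*g^2 - 0.48*g - 3.7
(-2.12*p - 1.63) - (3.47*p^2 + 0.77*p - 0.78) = -3.47*p^2 - 2.89*p - 0.85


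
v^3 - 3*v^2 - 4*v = v*(v - 4)*(v + 1)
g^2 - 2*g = g*(g - 2)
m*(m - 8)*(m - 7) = m^3 - 15*m^2 + 56*m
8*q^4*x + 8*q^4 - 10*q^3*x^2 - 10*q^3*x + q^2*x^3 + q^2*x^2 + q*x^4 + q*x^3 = (-2*q + x)*(-q + x)*(4*q + x)*(q*x + q)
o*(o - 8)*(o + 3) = o^3 - 5*o^2 - 24*o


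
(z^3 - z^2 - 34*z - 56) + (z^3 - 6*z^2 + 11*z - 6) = 2*z^3 - 7*z^2 - 23*z - 62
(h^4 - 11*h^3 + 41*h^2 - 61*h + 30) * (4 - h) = -h^5 + 15*h^4 - 85*h^3 + 225*h^2 - 274*h + 120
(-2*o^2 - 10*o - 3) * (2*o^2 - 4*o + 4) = -4*o^4 - 12*o^3 + 26*o^2 - 28*o - 12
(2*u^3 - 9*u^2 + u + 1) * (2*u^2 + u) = 4*u^5 - 16*u^4 - 7*u^3 + 3*u^2 + u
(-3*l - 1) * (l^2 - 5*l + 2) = -3*l^3 + 14*l^2 - l - 2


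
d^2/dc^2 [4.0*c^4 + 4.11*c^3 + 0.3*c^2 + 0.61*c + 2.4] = 48.0*c^2 + 24.66*c + 0.6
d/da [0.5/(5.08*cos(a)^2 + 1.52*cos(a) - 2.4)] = (5.08*cos(a) + 0.76)*sin(a)/(5.08*cos(a)^2 + 1.52*cos(a) - 2.4)^2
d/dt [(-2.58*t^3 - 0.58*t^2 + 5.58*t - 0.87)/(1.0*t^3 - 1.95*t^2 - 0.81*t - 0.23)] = (5.611*t^4 - 6.9804*t^3 + 15.741*t^2 - 3.1262*t - 1.9881)/(1.0*t^6 - 3.9*t^5 + 2.1825*t^4 + 2.699*t^3 + 1.5531*t^2 + 0.3726*t + 0.0529)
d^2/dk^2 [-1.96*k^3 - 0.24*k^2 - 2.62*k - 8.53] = -11.76*k - 0.48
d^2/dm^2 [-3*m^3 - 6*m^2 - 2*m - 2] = -18*m - 12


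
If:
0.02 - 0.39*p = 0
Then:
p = 0.05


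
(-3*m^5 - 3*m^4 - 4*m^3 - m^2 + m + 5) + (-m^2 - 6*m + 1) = -3*m^5 - 3*m^4 - 4*m^3 - 2*m^2 - 5*m + 6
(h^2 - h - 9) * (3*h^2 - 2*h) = 3*h^4 - 5*h^3 - 25*h^2 + 18*h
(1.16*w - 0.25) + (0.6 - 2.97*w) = 0.35 - 1.81*w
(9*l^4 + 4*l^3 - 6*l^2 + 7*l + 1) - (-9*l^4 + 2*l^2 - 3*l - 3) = 18*l^4 + 4*l^3 - 8*l^2 + 10*l + 4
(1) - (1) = 0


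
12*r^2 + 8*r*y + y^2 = (2*r + y)*(6*r + y)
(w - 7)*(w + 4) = w^2 - 3*w - 28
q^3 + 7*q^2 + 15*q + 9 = (q + 1)*(q + 3)^2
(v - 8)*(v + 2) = v^2 - 6*v - 16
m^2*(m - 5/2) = m^3 - 5*m^2/2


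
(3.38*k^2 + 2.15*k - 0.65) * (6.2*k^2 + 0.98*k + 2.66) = 20.956*k^4 + 16.6424*k^3 + 7.0678*k^2 + 5.082*k - 1.729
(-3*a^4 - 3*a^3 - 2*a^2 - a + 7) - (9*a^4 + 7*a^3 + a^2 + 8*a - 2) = -12*a^4 - 10*a^3 - 3*a^2 - 9*a + 9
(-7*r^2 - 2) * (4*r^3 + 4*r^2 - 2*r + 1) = -28*r^5 - 28*r^4 + 6*r^3 - 15*r^2 + 4*r - 2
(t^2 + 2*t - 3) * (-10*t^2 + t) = -10*t^4 - 19*t^3 + 32*t^2 - 3*t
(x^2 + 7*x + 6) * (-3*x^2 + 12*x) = -3*x^4 - 9*x^3 + 66*x^2 + 72*x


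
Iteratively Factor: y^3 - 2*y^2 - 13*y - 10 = (y + 2)*(y^2 - 4*y - 5) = (y - 5)*(y + 2)*(y + 1)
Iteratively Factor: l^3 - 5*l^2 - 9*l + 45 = (l - 5)*(l^2 - 9) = (l - 5)*(l - 3)*(l + 3)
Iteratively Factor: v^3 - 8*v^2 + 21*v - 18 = (v - 3)*(v^2 - 5*v + 6) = (v - 3)*(v - 2)*(v - 3)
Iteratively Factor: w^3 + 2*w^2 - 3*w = (w)*(w^2 + 2*w - 3) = w*(w - 1)*(w + 3)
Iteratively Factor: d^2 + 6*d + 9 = (d + 3)*(d + 3)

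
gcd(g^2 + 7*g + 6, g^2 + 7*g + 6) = g^2 + 7*g + 6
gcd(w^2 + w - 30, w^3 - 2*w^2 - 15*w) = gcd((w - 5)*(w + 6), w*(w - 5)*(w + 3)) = w - 5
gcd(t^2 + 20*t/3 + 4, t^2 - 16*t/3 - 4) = t + 2/3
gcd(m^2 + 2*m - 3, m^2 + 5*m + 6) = m + 3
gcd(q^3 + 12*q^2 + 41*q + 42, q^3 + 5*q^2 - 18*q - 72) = q + 3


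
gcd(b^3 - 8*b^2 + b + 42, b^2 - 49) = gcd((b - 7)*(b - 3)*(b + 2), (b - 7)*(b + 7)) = b - 7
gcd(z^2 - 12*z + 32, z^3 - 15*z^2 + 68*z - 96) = z^2 - 12*z + 32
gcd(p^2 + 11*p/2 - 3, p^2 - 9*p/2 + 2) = p - 1/2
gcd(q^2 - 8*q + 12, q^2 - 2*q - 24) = q - 6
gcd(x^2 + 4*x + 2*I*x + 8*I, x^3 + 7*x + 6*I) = x + 2*I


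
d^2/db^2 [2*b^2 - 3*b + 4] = 4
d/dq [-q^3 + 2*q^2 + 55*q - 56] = -3*q^2 + 4*q + 55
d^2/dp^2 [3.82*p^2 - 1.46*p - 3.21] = 7.64000000000000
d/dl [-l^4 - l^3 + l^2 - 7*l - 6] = -4*l^3 - 3*l^2 + 2*l - 7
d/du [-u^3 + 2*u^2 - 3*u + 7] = -3*u^2 + 4*u - 3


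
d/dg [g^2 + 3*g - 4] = 2*g + 3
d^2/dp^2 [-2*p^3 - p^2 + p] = -12*p - 2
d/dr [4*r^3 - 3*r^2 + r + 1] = 12*r^2 - 6*r + 1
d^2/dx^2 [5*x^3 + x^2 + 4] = 30*x + 2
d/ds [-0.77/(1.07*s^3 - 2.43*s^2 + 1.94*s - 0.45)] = (2.4717*s^2 - 3.7422*s + 1.4938)/(1.07*s^3 - 2.43*s^2 + 1.94*s - 0.45)^2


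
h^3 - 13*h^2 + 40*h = h*(h - 8)*(h - 5)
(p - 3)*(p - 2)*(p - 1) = p^3 - 6*p^2 + 11*p - 6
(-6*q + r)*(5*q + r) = -30*q^2 - q*r + r^2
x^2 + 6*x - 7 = (x - 1)*(x + 7)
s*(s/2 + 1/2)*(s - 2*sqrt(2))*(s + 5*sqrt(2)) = s^4/2 + s^3/2 + 3*sqrt(2)*s^3/2 - 10*s^2 + 3*sqrt(2)*s^2/2 - 10*s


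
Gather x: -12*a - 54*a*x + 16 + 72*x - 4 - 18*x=-12*a + x*(54 - 54*a) + 12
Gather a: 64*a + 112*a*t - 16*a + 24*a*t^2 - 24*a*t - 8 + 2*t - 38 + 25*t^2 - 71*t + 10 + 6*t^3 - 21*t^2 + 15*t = a*(24*t^2 + 88*t + 48) + 6*t^3 + 4*t^2 - 54*t - 36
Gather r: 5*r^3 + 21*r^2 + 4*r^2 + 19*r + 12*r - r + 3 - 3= 5*r^3 + 25*r^2 + 30*r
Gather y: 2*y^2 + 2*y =2*y^2 + 2*y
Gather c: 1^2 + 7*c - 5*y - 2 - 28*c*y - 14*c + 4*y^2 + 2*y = c*(-28*y - 7) + 4*y^2 - 3*y - 1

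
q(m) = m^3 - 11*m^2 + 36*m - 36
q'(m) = 3*m^2 - 22*m + 36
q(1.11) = -8.23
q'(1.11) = 15.28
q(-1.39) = -109.98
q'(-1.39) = 72.38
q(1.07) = -8.85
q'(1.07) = 15.89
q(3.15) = -0.49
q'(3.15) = -3.53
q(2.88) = 0.33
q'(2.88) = -2.48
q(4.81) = -6.05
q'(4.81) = -0.41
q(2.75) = 0.61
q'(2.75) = -1.81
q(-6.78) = -1097.40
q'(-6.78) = 323.07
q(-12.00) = -3780.00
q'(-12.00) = 732.00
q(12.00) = 540.00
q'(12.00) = 204.00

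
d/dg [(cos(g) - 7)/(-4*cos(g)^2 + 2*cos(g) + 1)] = (-4*cos(g)^2 + 56*cos(g) - 15)*sin(g)/(4*sin(g)^2 + 2*cos(g) - 3)^2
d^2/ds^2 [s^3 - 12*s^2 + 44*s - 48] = 6*s - 24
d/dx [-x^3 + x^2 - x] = -3*x^2 + 2*x - 1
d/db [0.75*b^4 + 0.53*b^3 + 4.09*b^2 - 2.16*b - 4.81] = 3.0*b^3 + 1.59*b^2 + 8.18*b - 2.16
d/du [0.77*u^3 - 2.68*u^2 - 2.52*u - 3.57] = 2.31*u^2 - 5.36*u - 2.52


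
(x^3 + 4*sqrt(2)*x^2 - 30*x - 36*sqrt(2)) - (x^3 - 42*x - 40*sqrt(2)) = 4*sqrt(2)*x^2 + 12*x + 4*sqrt(2)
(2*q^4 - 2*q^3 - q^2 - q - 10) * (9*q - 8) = 18*q^5 - 34*q^4 + 7*q^3 - q^2 - 82*q + 80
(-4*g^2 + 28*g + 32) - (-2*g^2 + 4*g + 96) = -2*g^2 + 24*g - 64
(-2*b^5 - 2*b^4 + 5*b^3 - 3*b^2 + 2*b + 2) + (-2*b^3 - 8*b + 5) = -2*b^5 - 2*b^4 + 3*b^3 - 3*b^2 - 6*b + 7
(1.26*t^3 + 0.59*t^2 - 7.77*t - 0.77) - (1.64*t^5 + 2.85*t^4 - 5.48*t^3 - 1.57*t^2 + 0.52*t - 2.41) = -1.64*t^5 - 2.85*t^4 + 6.74*t^3 + 2.16*t^2 - 8.29*t + 1.64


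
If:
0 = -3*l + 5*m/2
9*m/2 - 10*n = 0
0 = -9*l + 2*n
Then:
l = 0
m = 0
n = 0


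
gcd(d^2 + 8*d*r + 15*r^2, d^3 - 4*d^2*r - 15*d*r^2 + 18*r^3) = d + 3*r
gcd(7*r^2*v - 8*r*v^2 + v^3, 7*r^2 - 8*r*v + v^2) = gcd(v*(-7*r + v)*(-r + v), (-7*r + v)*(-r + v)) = 7*r^2 - 8*r*v + v^2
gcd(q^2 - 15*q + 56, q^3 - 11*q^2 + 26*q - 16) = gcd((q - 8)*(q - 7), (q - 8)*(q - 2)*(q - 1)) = q - 8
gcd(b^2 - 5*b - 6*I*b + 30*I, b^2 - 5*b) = b - 5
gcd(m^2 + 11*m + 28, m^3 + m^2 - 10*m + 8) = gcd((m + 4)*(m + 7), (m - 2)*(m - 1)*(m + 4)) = m + 4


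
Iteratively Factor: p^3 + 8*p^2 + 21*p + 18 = (p + 3)*(p^2 + 5*p + 6) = (p + 3)^2*(p + 2)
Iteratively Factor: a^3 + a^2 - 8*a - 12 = (a + 2)*(a^2 - a - 6) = (a + 2)^2*(a - 3)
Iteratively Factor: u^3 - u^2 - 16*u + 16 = (u - 4)*(u^2 + 3*u - 4) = (u - 4)*(u + 4)*(u - 1)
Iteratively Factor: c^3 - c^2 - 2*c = (c + 1)*(c^2 - 2*c) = c*(c + 1)*(c - 2)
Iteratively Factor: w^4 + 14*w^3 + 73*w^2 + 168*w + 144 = (w + 3)*(w^3 + 11*w^2 + 40*w + 48) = (w + 3)*(w + 4)*(w^2 + 7*w + 12) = (w + 3)*(w + 4)^2*(w + 3)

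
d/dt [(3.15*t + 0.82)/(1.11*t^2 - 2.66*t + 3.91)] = (-3.4965*t^2 - 1.8204*t + 14.4977)/(1.2321*t^4 - 5.9052*t^3 + 15.7558*t^2 - 20.8012*t + 15.2881)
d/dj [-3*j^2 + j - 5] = 1 - 6*j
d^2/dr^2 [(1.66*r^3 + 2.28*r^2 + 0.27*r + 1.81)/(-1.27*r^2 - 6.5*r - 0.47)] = (-3.5527136788005e-15*r^5 - 5.6843418860808e-14*r^4 - 101.516458*r^3 - 39.778302*r^2 - 90.882486*r - 150.141826)/(2.048383*r^6 + 31.45155*r^5 + 163.246689*r^4 + 297.9041*r^3 + 60.414129*r^2 + 4.30755*r + 0.103823)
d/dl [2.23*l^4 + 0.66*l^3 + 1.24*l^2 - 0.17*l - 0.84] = 8.92*l^3 + 1.98*l^2 + 2.48*l - 0.17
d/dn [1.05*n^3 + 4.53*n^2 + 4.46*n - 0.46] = 3.15*n^2 + 9.06*n + 4.46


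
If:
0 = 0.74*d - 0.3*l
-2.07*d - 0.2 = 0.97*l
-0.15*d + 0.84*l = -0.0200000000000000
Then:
No Solution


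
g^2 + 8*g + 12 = (g + 2)*(g + 6)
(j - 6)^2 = j^2 - 12*j + 36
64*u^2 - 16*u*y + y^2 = (-8*u + y)^2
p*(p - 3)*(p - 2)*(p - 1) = p^4 - 6*p^3 + 11*p^2 - 6*p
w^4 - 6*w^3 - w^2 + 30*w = w*(w - 5)*(w - 3)*(w + 2)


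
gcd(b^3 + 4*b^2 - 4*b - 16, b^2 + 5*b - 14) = b - 2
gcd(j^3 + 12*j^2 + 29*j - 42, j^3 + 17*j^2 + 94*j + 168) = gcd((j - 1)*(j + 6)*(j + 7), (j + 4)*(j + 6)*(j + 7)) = j^2 + 13*j + 42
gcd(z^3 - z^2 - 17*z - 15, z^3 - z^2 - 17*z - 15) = z^3 - z^2 - 17*z - 15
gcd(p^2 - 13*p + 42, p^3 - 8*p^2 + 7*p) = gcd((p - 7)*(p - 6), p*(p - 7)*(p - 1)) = p - 7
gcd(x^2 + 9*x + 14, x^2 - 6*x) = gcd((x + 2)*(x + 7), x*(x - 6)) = 1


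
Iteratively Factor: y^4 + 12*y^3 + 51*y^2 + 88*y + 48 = (y + 3)*(y^3 + 9*y^2 + 24*y + 16) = (y + 1)*(y + 3)*(y^2 + 8*y + 16) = (y + 1)*(y + 3)*(y + 4)*(y + 4)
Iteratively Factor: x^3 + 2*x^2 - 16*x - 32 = (x - 4)*(x^2 + 6*x + 8) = (x - 4)*(x + 4)*(x + 2)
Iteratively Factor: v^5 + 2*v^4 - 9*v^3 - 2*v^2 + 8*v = (v + 4)*(v^4 - 2*v^3 - v^2 + 2*v) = (v + 1)*(v + 4)*(v^3 - 3*v^2 + 2*v) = (v - 1)*(v + 1)*(v + 4)*(v^2 - 2*v) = v*(v - 1)*(v + 1)*(v + 4)*(v - 2)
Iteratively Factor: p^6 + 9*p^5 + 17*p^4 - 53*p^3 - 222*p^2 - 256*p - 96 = (p + 4)*(p^5 + 5*p^4 - 3*p^3 - 41*p^2 - 58*p - 24) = (p + 4)^2*(p^4 + p^3 - 7*p^2 - 13*p - 6) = (p - 3)*(p + 4)^2*(p^3 + 4*p^2 + 5*p + 2) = (p - 3)*(p + 1)*(p + 4)^2*(p^2 + 3*p + 2) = (p - 3)*(p + 1)^2*(p + 4)^2*(p + 2)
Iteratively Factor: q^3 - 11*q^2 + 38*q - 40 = (q - 5)*(q^2 - 6*q + 8) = (q - 5)*(q - 4)*(q - 2)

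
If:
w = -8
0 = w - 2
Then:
No Solution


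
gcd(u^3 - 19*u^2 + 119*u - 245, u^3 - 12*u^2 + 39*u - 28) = u - 7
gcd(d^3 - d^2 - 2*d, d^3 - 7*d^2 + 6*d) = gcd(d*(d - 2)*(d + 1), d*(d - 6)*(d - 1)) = d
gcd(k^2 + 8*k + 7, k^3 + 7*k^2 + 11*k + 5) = k + 1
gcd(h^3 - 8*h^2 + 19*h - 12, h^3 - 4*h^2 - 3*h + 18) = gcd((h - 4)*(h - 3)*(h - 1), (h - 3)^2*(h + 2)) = h - 3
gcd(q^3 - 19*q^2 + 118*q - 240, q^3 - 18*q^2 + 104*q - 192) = q^2 - 14*q + 48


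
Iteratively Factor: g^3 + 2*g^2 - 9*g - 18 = (g - 3)*(g^2 + 5*g + 6) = (g - 3)*(g + 3)*(g + 2)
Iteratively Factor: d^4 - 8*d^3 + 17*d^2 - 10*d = (d - 2)*(d^3 - 6*d^2 + 5*d) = d*(d - 2)*(d^2 - 6*d + 5) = d*(d - 5)*(d - 2)*(d - 1)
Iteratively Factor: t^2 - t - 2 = (t + 1)*(t - 2)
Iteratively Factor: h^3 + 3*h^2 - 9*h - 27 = (h + 3)*(h^2 - 9) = (h + 3)^2*(h - 3)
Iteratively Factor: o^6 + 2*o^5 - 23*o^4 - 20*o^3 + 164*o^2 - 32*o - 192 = (o - 2)*(o^5 + 4*o^4 - 15*o^3 - 50*o^2 + 64*o + 96) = (o - 3)*(o - 2)*(o^4 + 7*o^3 + 6*o^2 - 32*o - 32) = (o - 3)*(o - 2)^2*(o^3 + 9*o^2 + 24*o + 16) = (o - 3)*(o - 2)^2*(o + 1)*(o^2 + 8*o + 16) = (o - 3)*(o - 2)^2*(o + 1)*(o + 4)*(o + 4)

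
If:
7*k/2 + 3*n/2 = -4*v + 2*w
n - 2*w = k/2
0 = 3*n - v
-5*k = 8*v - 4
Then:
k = -100/67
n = 32/67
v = 96/67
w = 41/67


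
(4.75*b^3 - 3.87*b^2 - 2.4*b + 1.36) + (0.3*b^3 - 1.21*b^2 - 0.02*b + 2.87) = 5.05*b^3 - 5.08*b^2 - 2.42*b + 4.23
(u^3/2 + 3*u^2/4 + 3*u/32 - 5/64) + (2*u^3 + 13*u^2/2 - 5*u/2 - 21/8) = 5*u^3/2 + 29*u^2/4 - 77*u/32 - 173/64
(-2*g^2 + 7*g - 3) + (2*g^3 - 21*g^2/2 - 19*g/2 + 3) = 2*g^3 - 25*g^2/2 - 5*g/2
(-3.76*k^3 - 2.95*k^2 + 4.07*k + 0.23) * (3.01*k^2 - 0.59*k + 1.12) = -11.3176*k^5 - 6.6611*k^4 + 9.78*k^3 - 5.013*k^2 + 4.4227*k + 0.2576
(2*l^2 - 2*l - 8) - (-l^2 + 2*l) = 3*l^2 - 4*l - 8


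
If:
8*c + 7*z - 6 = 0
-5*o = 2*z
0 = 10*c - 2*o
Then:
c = -4/53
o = -20/53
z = 50/53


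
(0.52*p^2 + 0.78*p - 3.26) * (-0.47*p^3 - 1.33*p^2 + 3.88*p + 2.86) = -0.2444*p^5 - 1.0582*p^4 + 2.5124*p^3 + 8.8494*p^2 - 10.418*p - 9.3236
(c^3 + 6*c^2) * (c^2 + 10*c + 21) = c^5 + 16*c^4 + 81*c^3 + 126*c^2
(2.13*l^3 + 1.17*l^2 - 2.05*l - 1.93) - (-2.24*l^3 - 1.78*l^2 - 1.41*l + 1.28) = 4.37*l^3 + 2.95*l^2 - 0.64*l - 3.21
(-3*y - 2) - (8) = -3*y - 10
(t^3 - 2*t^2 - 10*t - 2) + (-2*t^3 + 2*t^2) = -t^3 - 10*t - 2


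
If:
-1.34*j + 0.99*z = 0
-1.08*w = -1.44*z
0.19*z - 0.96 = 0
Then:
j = 3.73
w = 6.74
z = 5.05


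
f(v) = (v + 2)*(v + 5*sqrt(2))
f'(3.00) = 15.07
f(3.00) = 50.36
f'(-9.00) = -8.93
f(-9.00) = 13.50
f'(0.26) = 9.59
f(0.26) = 16.57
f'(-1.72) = 5.63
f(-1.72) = 1.50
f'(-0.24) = 8.59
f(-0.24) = 12.02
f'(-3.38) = 2.31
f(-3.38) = -5.09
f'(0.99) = 11.05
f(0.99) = 24.10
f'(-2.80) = 3.47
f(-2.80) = -3.42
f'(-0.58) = 7.91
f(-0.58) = 9.22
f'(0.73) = 10.53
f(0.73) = 21.30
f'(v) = 2*v + 2 + 5*sqrt(2)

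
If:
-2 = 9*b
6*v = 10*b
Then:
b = -2/9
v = -10/27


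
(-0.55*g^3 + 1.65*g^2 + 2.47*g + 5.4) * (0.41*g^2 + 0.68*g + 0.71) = -0.2255*g^5 + 0.3025*g^4 + 1.7442*g^3 + 5.0651*g^2 + 5.4257*g + 3.834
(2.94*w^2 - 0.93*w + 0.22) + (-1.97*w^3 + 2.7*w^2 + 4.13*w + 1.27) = -1.97*w^3 + 5.64*w^2 + 3.2*w + 1.49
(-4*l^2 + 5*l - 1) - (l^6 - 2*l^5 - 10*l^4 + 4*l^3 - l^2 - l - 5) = -l^6 + 2*l^5 + 10*l^4 - 4*l^3 - 3*l^2 + 6*l + 4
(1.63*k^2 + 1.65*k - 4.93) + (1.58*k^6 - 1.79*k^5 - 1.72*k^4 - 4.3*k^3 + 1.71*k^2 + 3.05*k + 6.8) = 1.58*k^6 - 1.79*k^5 - 1.72*k^4 - 4.3*k^3 + 3.34*k^2 + 4.7*k + 1.87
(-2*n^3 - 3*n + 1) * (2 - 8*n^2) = 16*n^5 + 20*n^3 - 8*n^2 - 6*n + 2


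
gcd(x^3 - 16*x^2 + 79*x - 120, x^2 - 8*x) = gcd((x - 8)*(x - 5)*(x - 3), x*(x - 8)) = x - 8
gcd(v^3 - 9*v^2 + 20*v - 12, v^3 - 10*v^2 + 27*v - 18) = v^2 - 7*v + 6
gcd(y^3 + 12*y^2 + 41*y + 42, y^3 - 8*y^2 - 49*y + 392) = y + 7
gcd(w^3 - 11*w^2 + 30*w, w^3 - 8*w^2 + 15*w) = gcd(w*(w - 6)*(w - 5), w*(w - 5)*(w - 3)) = w^2 - 5*w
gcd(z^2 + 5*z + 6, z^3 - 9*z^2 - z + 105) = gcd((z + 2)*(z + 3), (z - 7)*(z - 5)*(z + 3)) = z + 3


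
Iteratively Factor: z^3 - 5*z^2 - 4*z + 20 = (z + 2)*(z^2 - 7*z + 10) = (z - 2)*(z + 2)*(z - 5)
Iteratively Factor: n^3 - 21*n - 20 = (n - 5)*(n^2 + 5*n + 4) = (n - 5)*(n + 4)*(n + 1)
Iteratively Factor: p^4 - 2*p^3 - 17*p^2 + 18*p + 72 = (p + 3)*(p^3 - 5*p^2 - 2*p + 24) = (p - 3)*(p + 3)*(p^2 - 2*p - 8) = (p - 3)*(p + 2)*(p + 3)*(p - 4)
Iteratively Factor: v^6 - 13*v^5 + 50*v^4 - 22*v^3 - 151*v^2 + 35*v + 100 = (v - 5)*(v^5 - 8*v^4 + 10*v^3 + 28*v^2 - 11*v - 20) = (v - 5)*(v + 1)*(v^4 - 9*v^3 + 19*v^2 + 9*v - 20) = (v - 5)*(v - 1)*(v + 1)*(v^3 - 8*v^2 + 11*v + 20) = (v - 5)^2*(v - 1)*(v + 1)*(v^2 - 3*v - 4) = (v - 5)^2*(v - 1)*(v + 1)^2*(v - 4)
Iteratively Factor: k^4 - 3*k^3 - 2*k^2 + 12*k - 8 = (k - 2)*(k^3 - k^2 - 4*k + 4) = (k - 2)*(k + 2)*(k^2 - 3*k + 2) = (k - 2)^2*(k + 2)*(k - 1)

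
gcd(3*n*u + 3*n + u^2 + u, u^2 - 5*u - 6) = u + 1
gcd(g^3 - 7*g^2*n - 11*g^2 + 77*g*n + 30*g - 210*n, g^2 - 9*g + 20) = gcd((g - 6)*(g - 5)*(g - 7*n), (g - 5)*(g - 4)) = g - 5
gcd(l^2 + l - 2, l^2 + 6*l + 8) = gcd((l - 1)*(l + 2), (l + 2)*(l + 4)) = l + 2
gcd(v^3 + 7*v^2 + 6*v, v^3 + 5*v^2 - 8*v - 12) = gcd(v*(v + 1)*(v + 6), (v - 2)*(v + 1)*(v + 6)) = v^2 + 7*v + 6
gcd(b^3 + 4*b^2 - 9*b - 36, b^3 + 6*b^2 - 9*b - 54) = b^2 - 9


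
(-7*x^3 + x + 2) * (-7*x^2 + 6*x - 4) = 49*x^5 - 42*x^4 + 21*x^3 - 8*x^2 + 8*x - 8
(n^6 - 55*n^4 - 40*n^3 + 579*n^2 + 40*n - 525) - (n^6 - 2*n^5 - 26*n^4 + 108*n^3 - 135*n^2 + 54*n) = 2*n^5 - 29*n^4 - 148*n^3 + 714*n^2 - 14*n - 525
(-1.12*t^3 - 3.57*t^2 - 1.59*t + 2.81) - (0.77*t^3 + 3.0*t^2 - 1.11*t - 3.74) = -1.89*t^3 - 6.57*t^2 - 0.48*t + 6.55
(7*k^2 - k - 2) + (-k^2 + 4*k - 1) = 6*k^2 + 3*k - 3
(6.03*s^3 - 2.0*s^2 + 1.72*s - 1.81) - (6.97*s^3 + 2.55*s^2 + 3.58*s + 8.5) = -0.94*s^3 - 4.55*s^2 - 1.86*s - 10.31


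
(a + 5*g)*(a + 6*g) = a^2 + 11*a*g + 30*g^2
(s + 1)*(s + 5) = s^2 + 6*s + 5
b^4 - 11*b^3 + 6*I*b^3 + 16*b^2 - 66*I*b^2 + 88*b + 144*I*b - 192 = (b - 8)*(b - 3)*(b + 2*I)*(b + 4*I)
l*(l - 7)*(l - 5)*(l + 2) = l^4 - 10*l^3 + 11*l^2 + 70*l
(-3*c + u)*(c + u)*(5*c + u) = -15*c^3 - 13*c^2*u + 3*c*u^2 + u^3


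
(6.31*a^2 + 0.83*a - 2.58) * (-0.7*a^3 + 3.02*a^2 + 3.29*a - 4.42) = -4.417*a^5 + 18.4752*a^4 + 25.0725*a^3 - 32.9511*a^2 - 12.1568*a + 11.4036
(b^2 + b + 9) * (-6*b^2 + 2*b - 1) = -6*b^4 - 4*b^3 - 53*b^2 + 17*b - 9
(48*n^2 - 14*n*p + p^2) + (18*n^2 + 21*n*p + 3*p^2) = 66*n^2 + 7*n*p + 4*p^2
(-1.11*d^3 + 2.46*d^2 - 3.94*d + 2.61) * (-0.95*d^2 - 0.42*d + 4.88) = 1.0545*d^5 - 1.8708*d^4 - 2.707*d^3 + 11.1801*d^2 - 20.3234*d + 12.7368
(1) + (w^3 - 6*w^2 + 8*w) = w^3 - 6*w^2 + 8*w + 1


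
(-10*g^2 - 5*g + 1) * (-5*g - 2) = 50*g^3 + 45*g^2 + 5*g - 2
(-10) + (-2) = -12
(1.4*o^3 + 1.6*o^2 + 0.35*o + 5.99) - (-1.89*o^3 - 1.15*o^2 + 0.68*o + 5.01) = 3.29*o^3 + 2.75*o^2 - 0.33*o + 0.98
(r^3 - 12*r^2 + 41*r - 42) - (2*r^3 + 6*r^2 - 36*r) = -r^3 - 18*r^2 + 77*r - 42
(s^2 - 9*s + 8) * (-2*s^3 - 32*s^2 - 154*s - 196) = -2*s^5 - 14*s^4 + 118*s^3 + 934*s^2 + 532*s - 1568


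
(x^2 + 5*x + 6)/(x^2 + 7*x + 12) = (x + 2)/(x + 4)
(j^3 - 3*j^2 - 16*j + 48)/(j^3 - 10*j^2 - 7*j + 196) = (j^2 - 7*j + 12)/(j^2 - 14*j + 49)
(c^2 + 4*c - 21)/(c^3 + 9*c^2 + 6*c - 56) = (c - 3)/(c^2 + 2*c - 8)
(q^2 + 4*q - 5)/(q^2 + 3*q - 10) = (q - 1)/(q - 2)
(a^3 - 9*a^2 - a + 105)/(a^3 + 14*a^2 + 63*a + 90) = (a^2 - 12*a + 35)/(a^2 + 11*a + 30)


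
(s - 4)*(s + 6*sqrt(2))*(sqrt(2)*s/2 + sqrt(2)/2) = sqrt(2)*s^3/2 - 3*sqrt(2)*s^2/2 + 6*s^2 - 18*s - 2*sqrt(2)*s - 24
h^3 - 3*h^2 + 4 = (h - 2)^2*(h + 1)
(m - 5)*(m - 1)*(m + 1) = m^3 - 5*m^2 - m + 5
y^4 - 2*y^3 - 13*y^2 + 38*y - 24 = (y - 3)*(y - 2)*(y - 1)*(y + 4)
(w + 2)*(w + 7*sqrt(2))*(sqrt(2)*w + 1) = sqrt(2)*w^3 + 2*sqrt(2)*w^2 + 15*w^2 + 7*sqrt(2)*w + 30*w + 14*sqrt(2)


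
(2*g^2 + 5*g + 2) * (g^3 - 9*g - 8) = 2*g^5 + 5*g^4 - 16*g^3 - 61*g^2 - 58*g - 16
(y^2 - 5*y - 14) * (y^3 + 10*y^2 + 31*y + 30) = y^5 + 5*y^4 - 33*y^3 - 265*y^2 - 584*y - 420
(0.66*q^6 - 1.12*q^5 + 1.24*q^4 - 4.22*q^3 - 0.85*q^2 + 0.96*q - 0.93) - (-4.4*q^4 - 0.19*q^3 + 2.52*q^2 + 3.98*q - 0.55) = 0.66*q^6 - 1.12*q^5 + 5.64*q^4 - 4.03*q^3 - 3.37*q^2 - 3.02*q - 0.38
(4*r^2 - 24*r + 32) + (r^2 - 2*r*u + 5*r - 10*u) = 5*r^2 - 2*r*u - 19*r - 10*u + 32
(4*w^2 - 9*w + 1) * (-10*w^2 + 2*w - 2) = -40*w^4 + 98*w^3 - 36*w^2 + 20*w - 2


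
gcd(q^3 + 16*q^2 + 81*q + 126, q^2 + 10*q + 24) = q + 6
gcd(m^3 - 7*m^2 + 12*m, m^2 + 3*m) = m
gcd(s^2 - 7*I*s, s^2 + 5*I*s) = s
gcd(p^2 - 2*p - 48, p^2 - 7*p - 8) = p - 8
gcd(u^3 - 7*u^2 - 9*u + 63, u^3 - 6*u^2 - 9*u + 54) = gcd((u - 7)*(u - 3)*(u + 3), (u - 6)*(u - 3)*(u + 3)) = u^2 - 9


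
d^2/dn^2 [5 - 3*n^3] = -18*n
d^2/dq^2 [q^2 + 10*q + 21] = 2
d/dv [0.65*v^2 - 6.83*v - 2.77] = 1.3*v - 6.83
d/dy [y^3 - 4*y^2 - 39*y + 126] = 3*y^2 - 8*y - 39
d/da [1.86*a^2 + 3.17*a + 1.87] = 3.72*a + 3.17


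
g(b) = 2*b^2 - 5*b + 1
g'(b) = 4*b - 5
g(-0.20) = 2.08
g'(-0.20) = -5.80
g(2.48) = 0.90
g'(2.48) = 4.92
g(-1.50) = 13.00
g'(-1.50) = -11.00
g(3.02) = 4.14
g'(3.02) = 7.08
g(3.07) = 4.50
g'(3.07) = 7.28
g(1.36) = -2.10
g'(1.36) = 0.44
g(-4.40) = 61.72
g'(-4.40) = -22.60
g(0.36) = -0.54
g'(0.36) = -3.56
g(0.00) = 1.00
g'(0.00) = -5.00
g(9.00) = 118.00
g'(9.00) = 31.00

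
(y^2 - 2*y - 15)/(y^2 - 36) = (y^2 - 2*y - 15)/(y^2 - 36)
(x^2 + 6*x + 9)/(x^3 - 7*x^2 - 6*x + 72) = (x + 3)/(x^2 - 10*x + 24)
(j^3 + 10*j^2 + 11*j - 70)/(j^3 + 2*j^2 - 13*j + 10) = (j + 7)/(j - 1)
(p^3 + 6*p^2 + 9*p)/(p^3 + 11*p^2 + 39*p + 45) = p/(p + 5)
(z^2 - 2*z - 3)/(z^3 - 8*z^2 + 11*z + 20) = (z - 3)/(z^2 - 9*z + 20)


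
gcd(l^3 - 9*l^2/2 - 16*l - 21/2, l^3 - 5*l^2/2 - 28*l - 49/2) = l^2 - 6*l - 7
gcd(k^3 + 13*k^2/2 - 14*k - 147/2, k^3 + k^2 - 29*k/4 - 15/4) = k + 3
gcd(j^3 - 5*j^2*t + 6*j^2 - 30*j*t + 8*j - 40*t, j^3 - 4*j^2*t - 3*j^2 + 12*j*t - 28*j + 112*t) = j + 4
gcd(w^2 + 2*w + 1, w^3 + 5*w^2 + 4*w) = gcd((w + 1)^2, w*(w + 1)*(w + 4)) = w + 1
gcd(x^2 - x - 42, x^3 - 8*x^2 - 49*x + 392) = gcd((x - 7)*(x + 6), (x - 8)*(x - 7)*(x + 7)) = x - 7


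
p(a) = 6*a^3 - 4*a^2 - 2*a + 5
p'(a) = 18*a^2 - 8*a - 2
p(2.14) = 41.20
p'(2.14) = 63.31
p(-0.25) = 5.16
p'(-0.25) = 1.12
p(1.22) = 7.50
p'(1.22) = 15.03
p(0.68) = 3.68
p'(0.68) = 0.88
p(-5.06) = -864.62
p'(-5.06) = 499.34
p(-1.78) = -37.95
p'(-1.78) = 69.27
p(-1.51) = -21.76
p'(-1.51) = 51.12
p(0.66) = 3.66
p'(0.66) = 0.56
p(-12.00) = -10915.00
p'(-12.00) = 2686.00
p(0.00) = 5.00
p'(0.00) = -2.00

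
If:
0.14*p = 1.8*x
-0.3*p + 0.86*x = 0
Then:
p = 0.00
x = 0.00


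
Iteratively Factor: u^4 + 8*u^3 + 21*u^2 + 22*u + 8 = (u + 1)*(u^3 + 7*u^2 + 14*u + 8) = (u + 1)^2*(u^2 + 6*u + 8) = (u + 1)^2*(u + 4)*(u + 2)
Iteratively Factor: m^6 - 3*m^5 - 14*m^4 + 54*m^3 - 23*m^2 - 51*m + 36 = (m - 1)*(m^5 - 2*m^4 - 16*m^3 + 38*m^2 + 15*m - 36) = (m - 3)*(m - 1)*(m^4 + m^3 - 13*m^2 - m + 12) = (m - 3)*(m - 1)*(m + 1)*(m^3 - 13*m + 12) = (m - 3)*(m - 1)*(m + 1)*(m + 4)*(m^2 - 4*m + 3) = (m - 3)^2*(m - 1)*(m + 1)*(m + 4)*(m - 1)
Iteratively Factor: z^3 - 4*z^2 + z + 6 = (z + 1)*(z^2 - 5*z + 6) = (z - 3)*(z + 1)*(z - 2)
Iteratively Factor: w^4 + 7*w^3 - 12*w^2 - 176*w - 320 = (w - 5)*(w^3 + 12*w^2 + 48*w + 64) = (w - 5)*(w + 4)*(w^2 + 8*w + 16) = (w - 5)*(w + 4)^2*(w + 4)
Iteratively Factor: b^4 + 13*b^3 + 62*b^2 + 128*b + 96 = (b + 4)*(b^3 + 9*b^2 + 26*b + 24) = (b + 4)^2*(b^2 + 5*b + 6) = (b + 2)*(b + 4)^2*(b + 3)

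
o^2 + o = o*(o + 1)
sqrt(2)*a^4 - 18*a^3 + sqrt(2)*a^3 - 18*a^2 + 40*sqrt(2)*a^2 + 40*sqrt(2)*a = a*(a - 5*sqrt(2))*(a - 4*sqrt(2))*(sqrt(2)*a + sqrt(2))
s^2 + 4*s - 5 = (s - 1)*(s + 5)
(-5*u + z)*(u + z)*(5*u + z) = -25*u^3 - 25*u^2*z + u*z^2 + z^3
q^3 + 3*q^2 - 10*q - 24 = (q - 3)*(q + 2)*(q + 4)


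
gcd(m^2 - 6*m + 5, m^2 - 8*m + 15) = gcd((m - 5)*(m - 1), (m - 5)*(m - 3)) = m - 5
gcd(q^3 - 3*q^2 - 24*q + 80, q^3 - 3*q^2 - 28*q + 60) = q + 5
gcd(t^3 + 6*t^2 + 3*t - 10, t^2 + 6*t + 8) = t + 2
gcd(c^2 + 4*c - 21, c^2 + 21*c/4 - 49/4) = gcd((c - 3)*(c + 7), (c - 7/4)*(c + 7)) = c + 7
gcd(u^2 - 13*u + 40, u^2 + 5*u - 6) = 1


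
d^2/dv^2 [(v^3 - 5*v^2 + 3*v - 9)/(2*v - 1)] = 2*(4*v^3 - 6*v^2 + 3*v - 35)/(8*v^3 - 12*v^2 + 6*v - 1)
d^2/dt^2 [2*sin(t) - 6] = -2*sin(t)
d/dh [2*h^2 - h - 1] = 4*h - 1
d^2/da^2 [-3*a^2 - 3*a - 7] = -6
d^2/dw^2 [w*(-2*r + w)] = 2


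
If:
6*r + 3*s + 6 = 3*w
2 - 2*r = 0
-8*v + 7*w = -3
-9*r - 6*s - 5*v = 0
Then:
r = 1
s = -227/83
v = 123/83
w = 105/83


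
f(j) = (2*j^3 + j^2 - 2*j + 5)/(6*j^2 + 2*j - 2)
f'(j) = (-12*j - 2)*(2*j^3 + j^2 - 2*j + 5)/(6*j^2 + 2*j - 2)^2 + 1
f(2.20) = 0.85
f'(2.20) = 0.23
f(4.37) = 1.50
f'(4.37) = 0.33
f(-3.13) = -0.80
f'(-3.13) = 0.44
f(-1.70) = 0.12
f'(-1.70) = 1.19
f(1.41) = 0.77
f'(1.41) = -0.14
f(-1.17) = 1.42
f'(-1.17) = 5.42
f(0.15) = -3.02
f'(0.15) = -6.34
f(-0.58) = -5.35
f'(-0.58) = 24.24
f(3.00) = 1.07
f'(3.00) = 0.30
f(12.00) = 4.04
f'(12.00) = 0.33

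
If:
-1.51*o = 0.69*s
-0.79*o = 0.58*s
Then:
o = 0.00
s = 0.00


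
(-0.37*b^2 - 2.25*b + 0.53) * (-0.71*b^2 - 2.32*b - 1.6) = 0.2627*b^4 + 2.4559*b^3 + 5.4357*b^2 + 2.3704*b - 0.848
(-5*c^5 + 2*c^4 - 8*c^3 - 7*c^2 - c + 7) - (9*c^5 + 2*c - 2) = -14*c^5 + 2*c^4 - 8*c^3 - 7*c^2 - 3*c + 9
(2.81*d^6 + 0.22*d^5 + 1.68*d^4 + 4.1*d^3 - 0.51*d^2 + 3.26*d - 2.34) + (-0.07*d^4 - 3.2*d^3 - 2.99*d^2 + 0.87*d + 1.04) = 2.81*d^6 + 0.22*d^5 + 1.61*d^4 + 0.899999999999999*d^3 - 3.5*d^2 + 4.13*d - 1.3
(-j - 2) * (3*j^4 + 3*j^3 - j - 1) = -3*j^5 - 9*j^4 - 6*j^3 + j^2 + 3*j + 2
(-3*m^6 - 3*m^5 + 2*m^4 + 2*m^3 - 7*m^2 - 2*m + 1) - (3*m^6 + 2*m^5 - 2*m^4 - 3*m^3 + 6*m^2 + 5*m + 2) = -6*m^6 - 5*m^5 + 4*m^4 + 5*m^3 - 13*m^2 - 7*m - 1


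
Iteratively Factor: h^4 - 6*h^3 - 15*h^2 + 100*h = (h + 4)*(h^3 - 10*h^2 + 25*h) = (h - 5)*(h + 4)*(h^2 - 5*h) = h*(h - 5)*(h + 4)*(h - 5)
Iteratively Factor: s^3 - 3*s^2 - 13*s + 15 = (s - 5)*(s^2 + 2*s - 3) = (s - 5)*(s - 1)*(s + 3)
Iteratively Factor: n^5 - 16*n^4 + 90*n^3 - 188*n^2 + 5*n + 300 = (n - 5)*(n^4 - 11*n^3 + 35*n^2 - 13*n - 60) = (n - 5)*(n + 1)*(n^3 - 12*n^2 + 47*n - 60) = (n - 5)^2*(n + 1)*(n^2 - 7*n + 12) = (n - 5)^2*(n - 3)*(n + 1)*(n - 4)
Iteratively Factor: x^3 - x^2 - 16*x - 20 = (x + 2)*(x^2 - 3*x - 10) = (x - 5)*(x + 2)*(x + 2)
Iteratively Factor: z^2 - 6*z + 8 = (z - 4)*(z - 2)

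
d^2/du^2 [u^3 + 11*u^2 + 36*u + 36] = 6*u + 22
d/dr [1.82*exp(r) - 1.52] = 1.82*exp(r)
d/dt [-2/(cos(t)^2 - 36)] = -4*sin(t)*cos(t)/(cos(t)^2 - 36)^2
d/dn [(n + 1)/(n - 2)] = -3/(n - 2)^2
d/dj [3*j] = 3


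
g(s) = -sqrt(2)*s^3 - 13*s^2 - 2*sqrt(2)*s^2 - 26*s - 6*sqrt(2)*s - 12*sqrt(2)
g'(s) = -3*sqrt(2)*s^2 - 26*s - 4*sqrt(2)*s - 26 - 6*sqrt(2)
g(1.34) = -95.01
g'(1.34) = -84.52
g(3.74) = -441.33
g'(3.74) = -212.23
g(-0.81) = 1.33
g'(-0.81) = -11.63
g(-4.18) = -46.10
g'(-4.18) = 23.71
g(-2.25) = -3.40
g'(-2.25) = 15.26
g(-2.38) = -5.49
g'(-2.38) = 16.83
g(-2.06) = -0.74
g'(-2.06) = 12.72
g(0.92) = -63.20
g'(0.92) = -67.20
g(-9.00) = 42.26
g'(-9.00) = -93.23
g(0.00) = -16.97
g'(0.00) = -34.49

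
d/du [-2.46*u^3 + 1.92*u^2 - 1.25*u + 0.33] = -7.38*u^2 + 3.84*u - 1.25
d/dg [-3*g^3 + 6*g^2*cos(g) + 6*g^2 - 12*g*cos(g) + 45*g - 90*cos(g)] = -6*g^2*sin(g) - 9*g^2 + 12*sqrt(2)*g*sin(g + pi/4) + 12*g + 90*sin(g) - 12*cos(g) + 45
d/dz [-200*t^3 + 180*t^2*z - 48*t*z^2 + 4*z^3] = 180*t^2 - 96*t*z + 12*z^2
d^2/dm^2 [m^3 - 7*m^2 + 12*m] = 6*m - 14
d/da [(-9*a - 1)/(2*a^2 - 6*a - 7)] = (18*a^2 + 4*a + 57)/(4*a^4 - 24*a^3 + 8*a^2 + 84*a + 49)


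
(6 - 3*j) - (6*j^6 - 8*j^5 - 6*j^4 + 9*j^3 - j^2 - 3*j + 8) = -6*j^6 + 8*j^5 + 6*j^4 - 9*j^3 + j^2 - 2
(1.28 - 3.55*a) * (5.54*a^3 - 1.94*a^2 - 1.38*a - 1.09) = -19.667*a^4 + 13.9782*a^3 + 2.4158*a^2 + 2.1031*a - 1.3952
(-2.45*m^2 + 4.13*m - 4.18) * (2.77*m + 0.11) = -6.7865*m^3 + 11.1706*m^2 - 11.1243*m - 0.4598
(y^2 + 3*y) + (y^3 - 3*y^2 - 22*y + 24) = y^3 - 2*y^2 - 19*y + 24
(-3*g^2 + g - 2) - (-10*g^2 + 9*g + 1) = 7*g^2 - 8*g - 3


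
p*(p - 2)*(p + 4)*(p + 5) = p^4 + 7*p^3 + 2*p^2 - 40*p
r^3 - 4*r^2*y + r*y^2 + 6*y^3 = (r - 3*y)*(r - 2*y)*(r + y)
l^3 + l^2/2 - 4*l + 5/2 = (l - 1)^2*(l + 5/2)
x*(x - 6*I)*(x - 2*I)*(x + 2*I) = x^4 - 6*I*x^3 + 4*x^2 - 24*I*x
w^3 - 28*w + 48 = (w - 4)*(w - 2)*(w + 6)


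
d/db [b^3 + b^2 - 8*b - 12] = 3*b^2 + 2*b - 8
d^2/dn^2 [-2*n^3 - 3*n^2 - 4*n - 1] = -12*n - 6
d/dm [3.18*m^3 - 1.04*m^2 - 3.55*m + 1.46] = 9.54*m^2 - 2.08*m - 3.55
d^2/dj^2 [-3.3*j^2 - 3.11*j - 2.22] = -6.60000000000000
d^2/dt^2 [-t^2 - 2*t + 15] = -2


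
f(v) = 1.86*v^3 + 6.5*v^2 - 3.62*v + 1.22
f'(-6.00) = 119.26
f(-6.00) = -144.82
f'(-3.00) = 7.60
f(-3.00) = 20.36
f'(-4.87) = 65.41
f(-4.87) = -41.82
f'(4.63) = 176.19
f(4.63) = 308.41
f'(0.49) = 4.09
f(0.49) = 1.23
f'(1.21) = 20.28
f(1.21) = 9.65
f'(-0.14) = -5.33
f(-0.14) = 1.85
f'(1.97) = 43.65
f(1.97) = 33.53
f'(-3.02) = 8.01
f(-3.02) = 20.20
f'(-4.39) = 46.85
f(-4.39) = -14.98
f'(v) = 5.58*v^2 + 13.0*v - 3.62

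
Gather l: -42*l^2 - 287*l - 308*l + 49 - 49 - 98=-42*l^2 - 595*l - 98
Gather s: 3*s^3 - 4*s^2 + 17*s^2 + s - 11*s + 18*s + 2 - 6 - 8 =3*s^3 + 13*s^2 + 8*s - 12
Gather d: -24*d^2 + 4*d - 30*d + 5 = -24*d^2 - 26*d + 5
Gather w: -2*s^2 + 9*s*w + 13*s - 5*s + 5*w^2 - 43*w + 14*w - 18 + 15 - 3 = -2*s^2 + 8*s + 5*w^2 + w*(9*s - 29) - 6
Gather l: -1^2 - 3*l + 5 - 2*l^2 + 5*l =-2*l^2 + 2*l + 4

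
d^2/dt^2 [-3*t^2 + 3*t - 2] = -6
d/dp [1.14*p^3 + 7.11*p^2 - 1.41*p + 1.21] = 3.42*p^2 + 14.22*p - 1.41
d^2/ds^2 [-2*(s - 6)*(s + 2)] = -4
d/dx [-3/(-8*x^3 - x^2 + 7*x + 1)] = 3*(-24*x^2 - 2*x + 7)/(8*x^3 + x^2 - 7*x - 1)^2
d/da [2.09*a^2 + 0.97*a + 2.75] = 4.18*a + 0.97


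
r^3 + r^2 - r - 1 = (r - 1)*(r + 1)^2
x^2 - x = x*(x - 1)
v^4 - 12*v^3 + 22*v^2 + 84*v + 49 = (v - 7)^2*(v + 1)^2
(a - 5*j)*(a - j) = a^2 - 6*a*j + 5*j^2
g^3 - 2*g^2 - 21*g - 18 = (g - 6)*(g + 1)*(g + 3)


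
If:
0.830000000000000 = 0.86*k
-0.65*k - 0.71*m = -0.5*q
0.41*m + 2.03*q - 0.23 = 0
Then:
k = 0.97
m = -0.70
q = 0.26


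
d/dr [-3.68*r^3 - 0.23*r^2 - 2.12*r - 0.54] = -11.04*r^2 - 0.46*r - 2.12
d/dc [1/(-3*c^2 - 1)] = 6*c/(3*c^2 + 1)^2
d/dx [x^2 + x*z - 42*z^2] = 2*x + z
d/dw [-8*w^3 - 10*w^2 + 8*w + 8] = -24*w^2 - 20*w + 8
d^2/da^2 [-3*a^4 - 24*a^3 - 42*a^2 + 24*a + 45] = -36*a^2 - 144*a - 84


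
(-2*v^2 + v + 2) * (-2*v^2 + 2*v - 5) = 4*v^4 - 6*v^3 + 8*v^2 - v - 10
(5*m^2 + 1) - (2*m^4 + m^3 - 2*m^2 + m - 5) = -2*m^4 - m^3 + 7*m^2 - m + 6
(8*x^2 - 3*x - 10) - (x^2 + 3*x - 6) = 7*x^2 - 6*x - 4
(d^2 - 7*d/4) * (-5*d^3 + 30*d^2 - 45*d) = -5*d^5 + 155*d^4/4 - 195*d^3/2 + 315*d^2/4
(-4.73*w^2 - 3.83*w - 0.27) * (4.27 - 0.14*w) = 0.6622*w^3 - 19.6609*w^2 - 16.3163*w - 1.1529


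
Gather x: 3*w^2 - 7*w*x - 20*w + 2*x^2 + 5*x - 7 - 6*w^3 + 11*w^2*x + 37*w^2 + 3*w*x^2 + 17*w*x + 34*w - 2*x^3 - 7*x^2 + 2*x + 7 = -6*w^3 + 40*w^2 + 14*w - 2*x^3 + x^2*(3*w - 5) + x*(11*w^2 + 10*w + 7)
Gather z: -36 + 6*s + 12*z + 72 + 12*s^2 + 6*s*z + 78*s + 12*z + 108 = 12*s^2 + 84*s + z*(6*s + 24) + 144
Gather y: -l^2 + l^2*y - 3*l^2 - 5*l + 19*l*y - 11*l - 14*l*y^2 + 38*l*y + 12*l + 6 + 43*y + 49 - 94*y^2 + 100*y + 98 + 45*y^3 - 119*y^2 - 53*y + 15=-4*l^2 - 4*l + 45*y^3 + y^2*(-14*l - 213) + y*(l^2 + 57*l + 90) + 168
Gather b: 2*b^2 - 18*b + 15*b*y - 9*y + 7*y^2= 2*b^2 + b*(15*y - 18) + 7*y^2 - 9*y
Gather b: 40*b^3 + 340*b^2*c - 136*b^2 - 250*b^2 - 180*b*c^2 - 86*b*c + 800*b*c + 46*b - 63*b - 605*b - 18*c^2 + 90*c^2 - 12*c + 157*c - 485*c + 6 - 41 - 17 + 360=40*b^3 + b^2*(340*c - 386) + b*(-180*c^2 + 714*c - 622) + 72*c^2 - 340*c + 308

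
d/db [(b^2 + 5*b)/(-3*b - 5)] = (-3*b^2 - 10*b - 25)/(9*b^2 + 30*b + 25)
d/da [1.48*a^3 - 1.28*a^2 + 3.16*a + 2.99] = 4.44*a^2 - 2.56*a + 3.16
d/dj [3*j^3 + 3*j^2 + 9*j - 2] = 9*j^2 + 6*j + 9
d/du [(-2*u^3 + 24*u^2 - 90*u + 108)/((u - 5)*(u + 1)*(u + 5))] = 2*(-13*u^4 + 140*u^3 - 342*u^2 - 708*u + 2475)/(u^6 + 2*u^5 - 49*u^4 - 100*u^3 + 575*u^2 + 1250*u + 625)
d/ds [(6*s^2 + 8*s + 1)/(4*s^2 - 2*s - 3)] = 22*(-2*s^2 - 2*s - 1)/(16*s^4 - 16*s^3 - 20*s^2 + 12*s + 9)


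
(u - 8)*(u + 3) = u^2 - 5*u - 24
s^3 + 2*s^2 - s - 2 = (s - 1)*(s + 1)*(s + 2)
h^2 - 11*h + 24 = (h - 8)*(h - 3)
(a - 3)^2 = a^2 - 6*a + 9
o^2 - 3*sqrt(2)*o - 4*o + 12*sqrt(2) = (o - 4)*(o - 3*sqrt(2))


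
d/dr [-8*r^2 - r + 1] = -16*r - 1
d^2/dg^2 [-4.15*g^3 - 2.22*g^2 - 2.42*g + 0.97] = -24.9*g - 4.44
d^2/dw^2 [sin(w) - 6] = -sin(w)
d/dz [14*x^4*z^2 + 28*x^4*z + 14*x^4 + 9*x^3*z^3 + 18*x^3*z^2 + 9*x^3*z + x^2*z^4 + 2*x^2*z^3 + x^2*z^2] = x^2*(28*x^2*z + 28*x^2 + 27*x*z^2 + 36*x*z + 9*x + 4*z^3 + 6*z^2 + 2*z)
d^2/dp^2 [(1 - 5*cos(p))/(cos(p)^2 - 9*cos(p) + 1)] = 2*(-45*(1 - cos(2*p))^2*cos(p) - 41*(1 - cos(2*p))^2 + 161*cos(p) - 112*cos(2*p) - 27*cos(3*p) + 10*cos(5*p) - 228)/(18*cos(p) - cos(2*p) - 3)^3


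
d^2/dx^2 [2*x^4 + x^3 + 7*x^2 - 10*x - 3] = 24*x^2 + 6*x + 14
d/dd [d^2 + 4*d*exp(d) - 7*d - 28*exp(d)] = 4*d*exp(d) + 2*d - 24*exp(d) - 7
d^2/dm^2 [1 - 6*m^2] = -12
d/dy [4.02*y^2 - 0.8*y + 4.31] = 8.04*y - 0.8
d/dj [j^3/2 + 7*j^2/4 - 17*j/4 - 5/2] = 3*j^2/2 + 7*j/2 - 17/4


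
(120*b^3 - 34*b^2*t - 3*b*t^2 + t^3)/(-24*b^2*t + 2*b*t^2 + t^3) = (-5*b + t)/t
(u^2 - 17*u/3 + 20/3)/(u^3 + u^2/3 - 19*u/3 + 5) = (u - 4)/(u^2 + 2*u - 3)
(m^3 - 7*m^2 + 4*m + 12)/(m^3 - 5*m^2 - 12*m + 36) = (m + 1)/(m + 3)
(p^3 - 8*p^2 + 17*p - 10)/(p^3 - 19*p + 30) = (p^2 - 6*p + 5)/(p^2 + 2*p - 15)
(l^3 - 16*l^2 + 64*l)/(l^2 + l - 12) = l*(l^2 - 16*l + 64)/(l^2 + l - 12)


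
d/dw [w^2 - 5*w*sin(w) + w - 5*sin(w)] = -5*w*cos(w) + 2*w - 5*sqrt(2)*sin(w + pi/4) + 1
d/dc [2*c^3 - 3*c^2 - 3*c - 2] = 6*c^2 - 6*c - 3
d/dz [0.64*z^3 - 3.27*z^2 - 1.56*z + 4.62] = 1.92*z^2 - 6.54*z - 1.56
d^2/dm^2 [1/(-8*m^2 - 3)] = 48*(1 - 8*m^2)/(8*m^2 + 3)^3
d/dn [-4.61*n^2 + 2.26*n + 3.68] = 2.26 - 9.22*n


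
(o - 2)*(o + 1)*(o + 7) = o^3 + 6*o^2 - 9*o - 14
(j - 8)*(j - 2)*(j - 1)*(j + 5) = j^4 - 6*j^3 - 29*j^2 + 114*j - 80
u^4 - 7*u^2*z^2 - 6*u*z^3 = u*(u - 3*z)*(u + z)*(u + 2*z)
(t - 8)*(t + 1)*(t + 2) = t^3 - 5*t^2 - 22*t - 16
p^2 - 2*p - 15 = (p - 5)*(p + 3)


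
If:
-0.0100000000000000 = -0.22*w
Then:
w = 0.05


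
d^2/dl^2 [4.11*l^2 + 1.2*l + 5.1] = 8.22000000000000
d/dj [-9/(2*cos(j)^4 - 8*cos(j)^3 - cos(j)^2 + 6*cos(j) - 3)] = 18*(-4*cos(j)^3 + 12*cos(j)^2 + cos(j) - 3)*sin(j)/(-2*sin(j)^4 + 3*sin(j)^2 + 2*cos(3*j) + 2)^2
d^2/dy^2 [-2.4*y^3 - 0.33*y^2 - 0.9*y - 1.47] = -14.4*y - 0.66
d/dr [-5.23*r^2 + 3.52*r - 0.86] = 3.52 - 10.46*r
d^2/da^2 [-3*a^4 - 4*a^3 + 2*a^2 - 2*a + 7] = -36*a^2 - 24*a + 4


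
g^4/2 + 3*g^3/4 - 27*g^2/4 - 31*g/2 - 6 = (g/2 + 1)*(g - 4)*(g + 1/2)*(g + 3)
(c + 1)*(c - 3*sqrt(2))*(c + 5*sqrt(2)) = c^3 + c^2 + 2*sqrt(2)*c^2 - 30*c + 2*sqrt(2)*c - 30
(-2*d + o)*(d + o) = -2*d^2 - d*o + o^2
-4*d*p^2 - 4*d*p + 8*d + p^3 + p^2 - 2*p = (-4*d + p)*(p - 1)*(p + 2)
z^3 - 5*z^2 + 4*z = z*(z - 4)*(z - 1)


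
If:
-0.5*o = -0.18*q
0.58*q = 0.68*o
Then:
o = 0.00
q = 0.00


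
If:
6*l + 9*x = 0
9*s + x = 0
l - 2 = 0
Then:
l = 2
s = 4/27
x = -4/3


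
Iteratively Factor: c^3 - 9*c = (c)*(c^2 - 9) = c*(c - 3)*(c + 3)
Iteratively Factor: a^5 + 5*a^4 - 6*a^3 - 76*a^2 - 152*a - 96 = (a + 3)*(a^4 + 2*a^3 - 12*a^2 - 40*a - 32) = (a - 4)*(a + 3)*(a^3 + 6*a^2 + 12*a + 8) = (a - 4)*(a + 2)*(a + 3)*(a^2 + 4*a + 4) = (a - 4)*(a + 2)^2*(a + 3)*(a + 2)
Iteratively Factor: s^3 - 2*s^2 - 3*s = (s)*(s^2 - 2*s - 3) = s*(s + 1)*(s - 3)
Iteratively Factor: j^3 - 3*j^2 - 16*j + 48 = (j + 4)*(j^2 - 7*j + 12) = (j - 4)*(j + 4)*(j - 3)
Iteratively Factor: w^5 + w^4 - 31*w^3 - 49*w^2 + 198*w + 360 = (w + 2)*(w^4 - w^3 - 29*w^2 + 9*w + 180) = (w - 5)*(w + 2)*(w^3 + 4*w^2 - 9*w - 36) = (w - 5)*(w - 3)*(w + 2)*(w^2 + 7*w + 12) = (w - 5)*(w - 3)*(w + 2)*(w + 3)*(w + 4)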